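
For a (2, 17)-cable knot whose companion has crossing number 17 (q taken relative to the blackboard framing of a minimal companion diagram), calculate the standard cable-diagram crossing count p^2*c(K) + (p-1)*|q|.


Step 1: Each of the c(K) crossings of the companion diagram becomes p*p = p^2 crossings among the p parallel strands, and each of the |q| twists s_1 s_2 ... s_(p-1) adds (p-1) crossings.
  Crossings = p^2 * c(K) + (p-1)*|q|
Step 2: = 2^2 * 17 + (2-1)*17
Step 3: = 4*17 + 1*17
Step 4: = 68 + 17 = 85

85


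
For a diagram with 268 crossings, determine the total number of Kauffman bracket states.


Each crossing contributes 2 choices (A-smoothing or B-smoothing).
Total states = 2^268 = 474284397516047136454946754595585670566993857190463750305618264096412179005177856

474284397516047136454946754595585670566993857190463750305618264096412179005177856


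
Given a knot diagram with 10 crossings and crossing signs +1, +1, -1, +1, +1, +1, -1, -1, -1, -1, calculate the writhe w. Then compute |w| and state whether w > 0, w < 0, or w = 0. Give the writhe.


Step 1: Count positive crossings (+1).
Positive crossings: 5
Step 2: Count negative crossings (-1).
Negative crossings: 5
Step 3: Writhe = (positive) - (negative)
w = 5 - 5 = 0
Step 4: |w| = 0, and w is zero

0


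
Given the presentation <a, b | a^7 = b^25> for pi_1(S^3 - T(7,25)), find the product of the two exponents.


The relation is a^7 = b^25.
Product of exponents = 7 * 25
= 175

175


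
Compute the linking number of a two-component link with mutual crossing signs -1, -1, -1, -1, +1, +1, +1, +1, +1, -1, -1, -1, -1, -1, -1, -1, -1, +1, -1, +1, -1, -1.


Step 1: Count positive crossings: 7
Step 2: Count negative crossings: 15
Step 3: Sum of signs = 7 - 15 = -8
Step 4: Linking number = sum/2 = -8/2 = -4

-4


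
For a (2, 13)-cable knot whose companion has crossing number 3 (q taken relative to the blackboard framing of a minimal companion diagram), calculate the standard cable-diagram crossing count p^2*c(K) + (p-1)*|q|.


Step 1: Each of the c(K) crossings of the companion diagram becomes p*p = p^2 crossings among the p parallel strands, and each of the |q| twists s_1 s_2 ... s_(p-1) adds (p-1) crossings.
  Crossings = p^2 * c(K) + (p-1)*|q|
Step 2: = 2^2 * 3 + (2-1)*13
Step 3: = 4*3 + 1*13
Step 4: = 12 + 13 = 25

25


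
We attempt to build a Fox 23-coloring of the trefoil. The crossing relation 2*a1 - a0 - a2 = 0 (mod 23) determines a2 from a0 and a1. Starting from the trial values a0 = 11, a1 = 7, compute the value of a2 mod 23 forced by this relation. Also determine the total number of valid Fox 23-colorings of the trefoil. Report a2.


Step 1: Apply the given crossing relation 2*a1 - a0 - a2 = 0 (mod 23).
  a2 = 2*a1 - a0 mod 23
  a2 = 2*7 - 11 mod 23
  a2 = 14 - 11 mod 23
  a2 = 3 mod 23 = 3
Step 2: The trefoil has determinant 3.
  Number of Fox p-colorings (p prime) is p^2 if p = 3, else p.
  Since 23 does not divide 3, only trivial (constant) colorings exist.
  (So the trial a0 = 11, a1 = 7 with a0 != a1 does NOT extend to a valid coloring of the whole trefoil: the other two crossing relations require 3*(a1 - a0) = 0 (mod 23), which fails.)
  Total colorings = 23
Step 3: a2 = 3, total Fox 23-colorings = 23

3


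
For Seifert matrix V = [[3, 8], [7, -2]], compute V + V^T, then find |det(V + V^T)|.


Step 1: Form V + V^T where V = [[3, 8], [7, -2]]
  V^T = [[3, 7], [8, -2]]
  V + V^T = [[6, 15], [15, -4]]
Step 2: det(V + V^T) = 6*(-4) - 15*15
  = -24 - 225 = -249
Step 3: Knot determinant = |det(V + V^T)| = |-249| = 249

249


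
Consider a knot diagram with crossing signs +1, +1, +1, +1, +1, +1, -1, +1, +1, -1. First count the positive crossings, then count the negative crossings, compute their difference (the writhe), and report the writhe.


Step 1: Count positive crossings (+1).
Positive crossings: 8
Step 2: Count negative crossings (-1).
Negative crossings: 2
Step 3: Writhe = (positive) - (negative)
w = 8 - 2 = 6
Step 4: |w| = 6, and w is positive

6


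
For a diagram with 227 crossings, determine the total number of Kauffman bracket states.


Each crossing contributes 2 choices (A-smoothing or B-smoothing).
Total states = 2^227 = 215679573337205118357336120696157045389097155380324579848828881993728

215679573337205118357336120696157045389097155380324579848828881993728


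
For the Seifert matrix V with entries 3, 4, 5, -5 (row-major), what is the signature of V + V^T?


Step 1: V + V^T = [[6, 9], [9, -10]]
Step 2: trace = -4, det = -141
Step 3: Discriminant = (-4)^2 - 4*(-141) = 580
Step 4: Eigenvalues: 10.0416, -14.0416
Step 5: Signature = (# positive eigenvalues) - (# negative eigenvalues) = 0

0


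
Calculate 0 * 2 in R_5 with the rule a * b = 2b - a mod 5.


0 * 2 = 2*2 - 0 mod 5
= 4 - 0 mod 5
= 4 mod 5 = 4

4


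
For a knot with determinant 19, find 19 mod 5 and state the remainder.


Step 1: A knot is p-colorable if and only if p divides its determinant.
Step 2: Compute 19 mod 5.
19 = 3 * 5 + 4
Step 3: 19 mod 5 = 4
Step 4: The knot is 5-colorable: no

4


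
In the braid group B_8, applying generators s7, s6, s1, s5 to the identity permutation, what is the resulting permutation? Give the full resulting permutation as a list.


Starting with identity [1, 2, 3, 4, 5, 6, 7, 8].
Apply generators in sequence:
  After s7: [1, 2, 3, 4, 5, 6, 8, 7]
  After s6: [1, 2, 3, 4, 5, 8, 6, 7]
  After s1: [2, 1, 3, 4, 5, 8, 6, 7]
  After s5: [2, 1, 3, 4, 8, 5, 6, 7]
Final permutation: [2, 1, 3, 4, 8, 5, 6, 7]

[2, 1, 3, 4, 8, 5, 6, 7]


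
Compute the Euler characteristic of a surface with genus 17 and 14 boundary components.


chi = 2 - 2g - b
= 2 - 2*17 - 14
= 2 - 34 - 14 = -46

-46


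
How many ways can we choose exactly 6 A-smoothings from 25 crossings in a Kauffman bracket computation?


We choose which 6 of 25 crossings get A-smoothings.
C(25, 6) = 25! / (6! * 19!)
= 177100

177100


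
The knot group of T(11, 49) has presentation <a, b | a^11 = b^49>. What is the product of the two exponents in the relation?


The relation is a^11 = b^49.
Product of exponents = 11 * 49
= 539

539


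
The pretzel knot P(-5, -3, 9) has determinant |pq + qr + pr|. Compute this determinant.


Step 1: Compute pq + qr + pr.
pq = (-5)*(-3) = 15
qr = (-3)*9 = -27
pr = (-5)*9 = -45
pq + qr + pr = 15 + (-27) + (-45) = -57
Step 2: Take absolute value.
det(P(-5,-3,9)) = |-57| = 57

57


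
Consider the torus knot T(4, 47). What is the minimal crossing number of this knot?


For a torus knot T(p, q) with gcd(p,q)=1,
the crossing number is min(p*(q-1), q*(p-1)).
p*(q-1) = 4*46 = 184
q*(p-1) = 47*3 = 141
min(184, 141) = 141

141


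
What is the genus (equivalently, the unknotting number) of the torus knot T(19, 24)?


For a torus knot T(p,q), both the unknotting number and genus equal (p-1)(q-1)/2.
= (19-1)(24-1)/2
= 18*23/2
= 414/2 = 207

207


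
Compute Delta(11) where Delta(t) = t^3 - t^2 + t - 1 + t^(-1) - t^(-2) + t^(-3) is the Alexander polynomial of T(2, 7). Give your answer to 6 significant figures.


Substituting t = 11 into Delta(t) = t^3 - t^2 + t - 1 + t^(-1) - t^(-2) + t^(-3):
Term values: (1331) + (-121) + (11) + (-1) + (0.0909091) + (-0.00826446) + (0.000751315)
Sum = 1220.083396
Rounded to 6 significant figures: 1220.08

1220.08


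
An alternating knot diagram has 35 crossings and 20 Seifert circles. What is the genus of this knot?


For alternating knots, g = (c - s + 1)/2.
= (35 - 20 + 1)/2
= 16/2 = 8

8


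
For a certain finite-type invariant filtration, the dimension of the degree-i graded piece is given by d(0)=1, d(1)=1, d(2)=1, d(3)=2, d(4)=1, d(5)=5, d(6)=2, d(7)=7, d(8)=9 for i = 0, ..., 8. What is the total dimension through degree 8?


Total dimension = d(0) + d(1) + ... + d(8)
= 1 + 1 + 1 + 2 + 1 + 5 + 2 + 7 + 9
= 29

29


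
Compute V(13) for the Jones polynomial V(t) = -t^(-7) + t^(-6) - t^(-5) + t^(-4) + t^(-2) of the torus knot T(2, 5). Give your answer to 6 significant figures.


Substituting t = 13 into V(t) = -t^(-7) + t^(-6) - t^(-5) + t^(-4) + t^(-2):
  (-)t^(-7) = -1.59366e-08
  (+)t^(-6) = 2.07176e-07
  (-)t^(-5) = -2.69329e-06
  (+)t^(-4) = 3.50128e-05
  (+)t^(-2) = 0.00591716
Sum = (-1.59366e-08) + (2.07176e-07) + (-2.69329e-06) + (3.50128e-05) + (0.00591716)
= 0.005949670492
Rounded to 6 significant figures: 0.00594967

0.00594967


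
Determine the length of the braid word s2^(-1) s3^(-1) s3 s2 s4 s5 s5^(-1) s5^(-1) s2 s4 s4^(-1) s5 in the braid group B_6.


The word length counts the number of generators (including inverses).
Listing each generator: s2^(-1), s3^(-1), s3, s2, s4, s5, s5^(-1), s5^(-1), s2, s4, s4^(-1), s5
There are 12 generators in this braid word.

12


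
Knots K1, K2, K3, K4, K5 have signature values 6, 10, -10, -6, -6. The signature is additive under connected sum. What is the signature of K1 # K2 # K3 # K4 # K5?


The signature is additive under connected sum.
signature(K1 # K2 # K3 # K4 # K5) = (6) + (10) + (-10) + (-6) + (-6)
= -6

-6


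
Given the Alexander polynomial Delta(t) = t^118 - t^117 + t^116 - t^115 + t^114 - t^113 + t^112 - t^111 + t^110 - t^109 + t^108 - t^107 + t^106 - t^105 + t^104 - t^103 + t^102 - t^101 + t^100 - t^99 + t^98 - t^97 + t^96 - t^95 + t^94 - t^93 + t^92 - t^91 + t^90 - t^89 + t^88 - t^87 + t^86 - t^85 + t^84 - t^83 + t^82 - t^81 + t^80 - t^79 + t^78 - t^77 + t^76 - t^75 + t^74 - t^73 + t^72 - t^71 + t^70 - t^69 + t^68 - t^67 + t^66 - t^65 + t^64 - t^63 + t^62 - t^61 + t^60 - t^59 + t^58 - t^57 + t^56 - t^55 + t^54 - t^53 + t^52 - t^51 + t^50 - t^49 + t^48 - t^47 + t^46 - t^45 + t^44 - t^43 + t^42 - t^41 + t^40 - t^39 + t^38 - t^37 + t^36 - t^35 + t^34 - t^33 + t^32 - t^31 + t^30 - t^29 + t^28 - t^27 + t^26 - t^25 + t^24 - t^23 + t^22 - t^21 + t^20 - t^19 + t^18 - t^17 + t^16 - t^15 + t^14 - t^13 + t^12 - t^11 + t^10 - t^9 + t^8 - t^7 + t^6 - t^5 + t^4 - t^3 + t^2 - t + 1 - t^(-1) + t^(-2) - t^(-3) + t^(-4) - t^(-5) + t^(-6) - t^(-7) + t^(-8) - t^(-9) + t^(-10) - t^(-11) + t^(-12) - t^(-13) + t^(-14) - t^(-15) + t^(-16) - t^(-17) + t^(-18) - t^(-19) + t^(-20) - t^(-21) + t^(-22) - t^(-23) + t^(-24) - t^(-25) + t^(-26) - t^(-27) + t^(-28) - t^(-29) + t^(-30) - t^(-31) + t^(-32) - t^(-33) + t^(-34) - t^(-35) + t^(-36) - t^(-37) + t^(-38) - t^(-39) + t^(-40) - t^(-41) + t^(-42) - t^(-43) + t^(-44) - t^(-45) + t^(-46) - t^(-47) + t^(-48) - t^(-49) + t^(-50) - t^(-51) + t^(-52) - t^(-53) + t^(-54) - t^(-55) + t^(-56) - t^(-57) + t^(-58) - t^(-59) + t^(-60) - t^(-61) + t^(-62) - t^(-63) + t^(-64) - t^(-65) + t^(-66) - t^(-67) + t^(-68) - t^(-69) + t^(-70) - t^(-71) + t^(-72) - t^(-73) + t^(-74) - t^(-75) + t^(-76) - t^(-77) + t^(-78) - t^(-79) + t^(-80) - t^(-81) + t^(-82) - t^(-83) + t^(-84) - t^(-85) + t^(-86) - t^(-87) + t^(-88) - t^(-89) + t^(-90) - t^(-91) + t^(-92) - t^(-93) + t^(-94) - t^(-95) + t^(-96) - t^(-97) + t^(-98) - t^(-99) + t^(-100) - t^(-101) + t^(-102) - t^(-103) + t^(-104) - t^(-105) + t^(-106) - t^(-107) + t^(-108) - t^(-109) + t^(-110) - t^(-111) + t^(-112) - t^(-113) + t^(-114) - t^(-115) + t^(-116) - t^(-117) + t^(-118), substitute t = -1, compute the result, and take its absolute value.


Step 1: The polynomial has 237 terms with alternating signs, exponents from 118 down to -118.
Step 2: Substitute t = -1. The i-th term has coefficient (-1)^i and exponent (m-i),
  so its value is (-1)^i * (-1)^(m-i) = (-1)^m = 1 for every i.
Step 3: All 237 terms equal 1, so Delta(-1) = 237 * (1) = 237
Step 4: |Delta(-1)| = 237

237


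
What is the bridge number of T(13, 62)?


The bridge number of T(p,q) is min(p,q).
min(13, 62) = 13

13


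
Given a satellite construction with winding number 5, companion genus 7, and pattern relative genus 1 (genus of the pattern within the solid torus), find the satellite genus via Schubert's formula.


Schubert: g(satellite) = g_rel(pattern) + |winding| * g(companion),
where g_rel(pattern) is the genus of the pattern relative to the solid torus.
= 1 + 5 * 7
= 1 + 35 = 36

36


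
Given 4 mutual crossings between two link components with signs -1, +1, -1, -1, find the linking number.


Step 1: Count positive crossings: 1
Step 2: Count negative crossings: 3
Step 3: Sum of signs = 1 - 3 = -2
Step 4: Linking number = sum/2 = -2/2 = -1

-1


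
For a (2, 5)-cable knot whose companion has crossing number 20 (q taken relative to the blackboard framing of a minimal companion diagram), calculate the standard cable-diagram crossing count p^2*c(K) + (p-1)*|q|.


Step 1: Each of the c(K) crossings of the companion diagram becomes p*p = p^2 crossings among the p parallel strands, and each of the |q| twists s_1 s_2 ... s_(p-1) adds (p-1) crossings.
  Crossings = p^2 * c(K) + (p-1)*|q|
Step 2: = 2^2 * 20 + (2-1)*5
Step 3: = 4*20 + 1*5
Step 4: = 80 + 5 = 85

85


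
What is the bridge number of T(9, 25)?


The bridge number of T(p,q) is min(p,q).
min(9, 25) = 9

9


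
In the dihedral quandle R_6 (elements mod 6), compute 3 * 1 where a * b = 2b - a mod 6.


3 * 1 = 2*1 - 3 mod 6
= 2 - 3 mod 6
= -1 mod 6 = 5

5


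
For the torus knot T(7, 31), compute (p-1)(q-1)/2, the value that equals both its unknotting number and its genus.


For a torus knot T(p,q), both the unknotting number and genus equal (p-1)(q-1)/2.
= (7-1)(31-1)/2
= 6*30/2
= 180/2 = 90

90


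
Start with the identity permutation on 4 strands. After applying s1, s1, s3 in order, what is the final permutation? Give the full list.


Starting with identity [1, 2, 3, 4].
Apply generators in sequence:
  After s1: [2, 1, 3, 4]
  After s1: [1, 2, 3, 4]
  After s3: [1, 2, 4, 3]
Final permutation: [1, 2, 4, 3]

[1, 2, 4, 3]


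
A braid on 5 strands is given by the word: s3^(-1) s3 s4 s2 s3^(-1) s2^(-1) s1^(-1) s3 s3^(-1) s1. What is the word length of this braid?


The word length counts the number of generators (including inverses).
Listing each generator: s3^(-1), s3, s4, s2, s3^(-1), s2^(-1), s1^(-1), s3, s3^(-1), s1
There are 10 generators in this braid word.

10


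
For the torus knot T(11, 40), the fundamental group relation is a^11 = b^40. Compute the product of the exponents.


The relation is a^11 = b^40.
Product of exponents = 11 * 40
= 440

440


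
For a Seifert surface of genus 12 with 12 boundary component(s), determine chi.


chi = 2 - 2g - b
= 2 - 2*12 - 12
= 2 - 24 - 12 = -34

-34


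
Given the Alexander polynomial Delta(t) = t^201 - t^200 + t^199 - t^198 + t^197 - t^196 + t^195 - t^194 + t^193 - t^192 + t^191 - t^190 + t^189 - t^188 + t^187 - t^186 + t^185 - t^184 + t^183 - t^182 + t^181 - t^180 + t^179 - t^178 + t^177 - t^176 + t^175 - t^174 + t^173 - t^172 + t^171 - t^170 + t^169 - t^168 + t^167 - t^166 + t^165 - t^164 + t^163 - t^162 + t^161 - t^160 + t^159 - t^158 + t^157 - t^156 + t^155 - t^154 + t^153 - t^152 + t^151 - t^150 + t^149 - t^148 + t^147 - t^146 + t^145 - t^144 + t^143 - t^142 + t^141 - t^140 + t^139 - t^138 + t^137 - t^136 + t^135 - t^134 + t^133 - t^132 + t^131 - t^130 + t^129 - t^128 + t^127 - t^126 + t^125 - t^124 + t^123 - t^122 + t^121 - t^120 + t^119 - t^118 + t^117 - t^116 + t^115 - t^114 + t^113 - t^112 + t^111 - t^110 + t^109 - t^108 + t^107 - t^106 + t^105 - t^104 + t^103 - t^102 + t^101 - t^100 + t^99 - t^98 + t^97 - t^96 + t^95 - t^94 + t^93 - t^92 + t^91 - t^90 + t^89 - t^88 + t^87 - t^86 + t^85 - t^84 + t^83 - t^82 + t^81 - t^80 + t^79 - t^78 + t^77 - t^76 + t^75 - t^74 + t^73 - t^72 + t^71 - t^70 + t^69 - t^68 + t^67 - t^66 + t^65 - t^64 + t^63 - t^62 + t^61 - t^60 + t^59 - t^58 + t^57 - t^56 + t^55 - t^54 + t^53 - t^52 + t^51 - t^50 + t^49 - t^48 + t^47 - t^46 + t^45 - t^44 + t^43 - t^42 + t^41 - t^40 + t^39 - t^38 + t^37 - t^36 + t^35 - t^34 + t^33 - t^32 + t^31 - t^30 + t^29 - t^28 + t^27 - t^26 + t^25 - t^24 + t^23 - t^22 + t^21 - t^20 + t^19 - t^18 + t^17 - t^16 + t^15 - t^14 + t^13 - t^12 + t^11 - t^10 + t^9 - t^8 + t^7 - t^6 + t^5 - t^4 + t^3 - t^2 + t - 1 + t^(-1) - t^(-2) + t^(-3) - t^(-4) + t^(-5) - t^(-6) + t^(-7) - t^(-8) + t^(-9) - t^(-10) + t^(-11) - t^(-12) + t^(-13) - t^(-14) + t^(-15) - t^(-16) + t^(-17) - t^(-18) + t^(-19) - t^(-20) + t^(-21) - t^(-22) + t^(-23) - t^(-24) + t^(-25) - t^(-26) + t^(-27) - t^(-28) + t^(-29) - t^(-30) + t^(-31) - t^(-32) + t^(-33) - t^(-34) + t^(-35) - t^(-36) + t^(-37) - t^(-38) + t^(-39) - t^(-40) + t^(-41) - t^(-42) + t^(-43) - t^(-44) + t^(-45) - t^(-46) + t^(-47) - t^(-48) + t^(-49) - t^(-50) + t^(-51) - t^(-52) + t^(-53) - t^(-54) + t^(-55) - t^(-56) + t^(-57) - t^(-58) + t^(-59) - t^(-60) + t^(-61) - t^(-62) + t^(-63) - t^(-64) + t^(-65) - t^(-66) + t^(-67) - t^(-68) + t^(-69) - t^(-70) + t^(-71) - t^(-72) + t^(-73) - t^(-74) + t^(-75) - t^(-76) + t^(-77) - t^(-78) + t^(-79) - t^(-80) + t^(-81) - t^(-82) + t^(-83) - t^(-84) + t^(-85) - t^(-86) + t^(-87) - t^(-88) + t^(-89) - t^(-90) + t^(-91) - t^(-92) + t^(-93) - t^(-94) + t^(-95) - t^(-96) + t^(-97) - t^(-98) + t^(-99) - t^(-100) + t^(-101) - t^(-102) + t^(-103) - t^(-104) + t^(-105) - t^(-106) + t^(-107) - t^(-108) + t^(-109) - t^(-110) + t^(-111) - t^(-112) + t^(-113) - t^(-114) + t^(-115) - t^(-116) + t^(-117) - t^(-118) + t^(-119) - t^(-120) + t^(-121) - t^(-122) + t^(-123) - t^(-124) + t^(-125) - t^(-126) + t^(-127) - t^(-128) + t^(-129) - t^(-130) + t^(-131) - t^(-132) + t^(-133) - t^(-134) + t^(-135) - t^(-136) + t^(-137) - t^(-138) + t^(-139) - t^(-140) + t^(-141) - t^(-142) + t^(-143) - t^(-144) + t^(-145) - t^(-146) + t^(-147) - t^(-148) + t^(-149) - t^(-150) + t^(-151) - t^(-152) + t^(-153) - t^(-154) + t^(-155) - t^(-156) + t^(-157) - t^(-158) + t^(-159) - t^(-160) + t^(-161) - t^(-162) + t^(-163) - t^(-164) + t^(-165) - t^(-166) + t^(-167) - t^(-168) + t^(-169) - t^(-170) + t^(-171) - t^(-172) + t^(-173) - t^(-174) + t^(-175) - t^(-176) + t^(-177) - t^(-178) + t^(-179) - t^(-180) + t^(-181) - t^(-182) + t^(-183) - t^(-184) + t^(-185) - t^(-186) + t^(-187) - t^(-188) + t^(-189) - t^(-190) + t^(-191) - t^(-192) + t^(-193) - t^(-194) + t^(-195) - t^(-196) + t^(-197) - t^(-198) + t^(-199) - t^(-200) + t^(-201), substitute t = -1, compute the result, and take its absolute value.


Step 1: The polynomial has 403 terms with alternating signs, exponents from 201 down to -201.
Step 2: Substitute t = -1. The i-th term has coefficient (-1)^i and exponent (m-i),
  so its value is (-1)^i * (-1)^(m-i) = (-1)^m = -1 for every i.
Step 3: All 403 terms equal -1, so Delta(-1) = 403 * (-1) = -403
Step 4: |Delta(-1)| = 403

403


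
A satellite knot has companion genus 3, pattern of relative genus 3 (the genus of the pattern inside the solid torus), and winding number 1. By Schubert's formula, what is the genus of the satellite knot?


Schubert: g(satellite) = g_rel(pattern) + |winding| * g(companion),
where g_rel(pattern) is the genus of the pattern relative to the solid torus.
= 3 + 1 * 3
= 3 + 3 = 6

6


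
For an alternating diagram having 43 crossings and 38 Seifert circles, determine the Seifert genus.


For alternating knots, g = (c - s + 1)/2.
= (43 - 38 + 1)/2
= 6/2 = 3

3


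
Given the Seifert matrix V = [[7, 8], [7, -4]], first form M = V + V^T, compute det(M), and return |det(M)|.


Step 1: Form V + V^T where V = [[7, 8], [7, -4]]
  V^T = [[7, 7], [8, -4]]
  V + V^T = [[14, 15], [15, -8]]
Step 2: det(V + V^T) = 14*(-8) - 15*15
  = -112 - 225 = -337
Step 3: Knot determinant = |det(V + V^T)| = |-337| = 337

337


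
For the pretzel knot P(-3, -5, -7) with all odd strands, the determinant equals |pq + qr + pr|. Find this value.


Step 1: Compute pq + qr + pr.
pq = (-3)*(-5) = 15
qr = (-5)*(-7) = 35
pr = (-3)*(-7) = 21
pq + qr + pr = 15 + 35 + 21 = 71
Step 2: Take absolute value.
det(P(-3,-5,-7)) = |71| = 71

71


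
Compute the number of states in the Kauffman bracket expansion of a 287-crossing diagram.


Each crossing contributes 2 choices (A-smoothing or B-smoothing).
Total states = 2^287 = 248661618204893321077691124073410420050228075398673858720231988446579748506266687766528

248661618204893321077691124073410420050228075398673858720231988446579748506266687766528


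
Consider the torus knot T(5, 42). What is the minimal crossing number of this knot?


For a torus knot T(p, q) with gcd(p,q)=1,
the crossing number is min(p*(q-1), q*(p-1)).
p*(q-1) = 5*41 = 205
q*(p-1) = 42*4 = 168
min(205, 168) = 168

168


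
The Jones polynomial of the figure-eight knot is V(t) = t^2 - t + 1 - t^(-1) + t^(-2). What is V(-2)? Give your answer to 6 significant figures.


Substituting t = -2 into V(t) = t^2 - t + 1 - t^(-1) + t^(-2):
  (+)t^(2) = 4
  (-)t^(1) = 2
  (+)t^(0) = 1
  (-)t^(-1) = 0.5
  (+)t^(-2) = 0.25
Sum = (4) + (2) + (1) + (0.5) + (0.25)
= 7.75
Rounded to 6 significant figures: 7.75

7.75


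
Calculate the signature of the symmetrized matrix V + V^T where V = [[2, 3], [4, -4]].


Step 1: V + V^T = [[4, 7], [7, -8]]
Step 2: trace = -4, det = -81
Step 3: Discriminant = (-4)^2 - 4*(-81) = 340
Step 4: Eigenvalues: 7.21954, -11.2195
Step 5: Signature = (# positive eigenvalues) - (# negative eigenvalues) = 0

0


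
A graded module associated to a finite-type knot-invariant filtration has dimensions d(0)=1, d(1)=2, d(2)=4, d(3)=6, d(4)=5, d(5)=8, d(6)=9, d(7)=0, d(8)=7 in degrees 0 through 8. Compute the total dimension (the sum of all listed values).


Total dimension = d(0) + d(1) + ... + d(8)
= 1 + 2 + 4 + 6 + 5 + 8 + 9 + 0 + 7
= 42

42


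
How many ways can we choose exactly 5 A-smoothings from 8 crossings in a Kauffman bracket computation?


We choose which 5 of 8 crossings get A-smoothings.
C(8, 5) = 8! / (5! * 3!)
= 56

56


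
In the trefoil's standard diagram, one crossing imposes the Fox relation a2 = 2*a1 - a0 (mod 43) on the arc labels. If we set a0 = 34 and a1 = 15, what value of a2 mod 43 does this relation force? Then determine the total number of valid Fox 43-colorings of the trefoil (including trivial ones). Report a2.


Step 1: Apply the given crossing relation 2*a1 - a0 - a2 = 0 (mod 43).
  a2 = 2*a1 - a0 mod 43
  a2 = 2*15 - 34 mod 43
  a2 = 30 - 34 mod 43
  a2 = -4 mod 43 = 39
Step 2: The trefoil has determinant 3.
  Number of Fox p-colorings (p prime) is p^2 if p = 3, else p.
  Since 43 does not divide 3, only trivial (constant) colorings exist.
  (So the trial a0 = 34, a1 = 15 with a0 != a1 does NOT extend to a valid coloring of the whole trefoil: the other two crossing relations require 3*(a1 - a0) = 0 (mod 43), which fails.)
  Total colorings = 43
Step 3: a2 = 39, total Fox 43-colorings = 43

39


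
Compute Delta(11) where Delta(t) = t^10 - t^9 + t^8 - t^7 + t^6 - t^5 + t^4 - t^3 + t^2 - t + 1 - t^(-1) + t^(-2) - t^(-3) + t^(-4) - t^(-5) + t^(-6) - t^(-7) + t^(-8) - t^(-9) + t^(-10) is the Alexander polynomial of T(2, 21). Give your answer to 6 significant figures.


Substituting t = 11 into Delta(t) = t^10 - t^9 + t^8 - t^7 + t^6 - t^5 + t^4 - t^3 + t^2 - t + 1 - t^(-1) + t^(-2) - t^(-3) + t^(-4) - t^(-5) + t^(-6) - t^(-7) + t^(-8) - t^(-9) + t^(-10):
Term values: (25937424601) + (-2357947691) + (214358881) + (-19487171) + (1771561) + (-161051) + (14641) + (-1331) + (121) + (-11) + (1) + (-0.0909091) + (0.00826446) + (-0.000751315) + (6.83013e-05) + (-6.20921e-06) + (5.64474e-07) + (-5.13158e-08) + (4.66507e-09) + (-4.24098e-10) + (3.85543e-11)
Sum = 2.377597255e+10
Rounded to 6 significant figures: 2.3776e+10

2.3776e+10


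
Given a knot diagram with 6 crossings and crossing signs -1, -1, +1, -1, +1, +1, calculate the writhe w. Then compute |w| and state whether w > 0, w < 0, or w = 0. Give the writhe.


Step 1: Count positive crossings (+1).
Positive crossings: 3
Step 2: Count negative crossings (-1).
Negative crossings: 3
Step 3: Writhe = (positive) - (negative)
w = 3 - 3 = 0
Step 4: |w| = 0, and w is zero

0


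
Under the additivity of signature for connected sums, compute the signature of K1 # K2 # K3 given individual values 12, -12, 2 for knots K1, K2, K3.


The signature is additive under connected sum.
signature(K1 # K2 # K3) = (12) + (-12) + (2)
= 2

2


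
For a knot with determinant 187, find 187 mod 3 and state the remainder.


Step 1: A knot is p-colorable if and only if p divides its determinant.
Step 2: Compute 187 mod 3.
187 = 62 * 3 + 1
Step 3: 187 mod 3 = 1
Step 4: The knot is 3-colorable: no

1


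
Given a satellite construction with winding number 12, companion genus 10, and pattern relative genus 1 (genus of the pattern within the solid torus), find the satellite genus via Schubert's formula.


Schubert: g(satellite) = g_rel(pattern) + |winding| * g(companion),
where g_rel(pattern) is the genus of the pattern relative to the solid torus.
= 1 + 12 * 10
= 1 + 120 = 121

121


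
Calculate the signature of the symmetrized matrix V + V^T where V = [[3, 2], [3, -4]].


Step 1: V + V^T = [[6, 5], [5, -8]]
Step 2: trace = -2, det = -73
Step 3: Discriminant = (-2)^2 - 4*(-73) = 296
Step 4: Eigenvalues: 7.60233, -9.60233
Step 5: Signature = (# positive eigenvalues) - (# negative eigenvalues) = 0

0


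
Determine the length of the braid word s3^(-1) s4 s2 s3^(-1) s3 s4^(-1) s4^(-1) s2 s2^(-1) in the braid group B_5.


The word length counts the number of generators (including inverses).
Listing each generator: s3^(-1), s4, s2, s3^(-1), s3, s4^(-1), s4^(-1), s2, s2^(-1)
There are 9 generators in this braid word.

9


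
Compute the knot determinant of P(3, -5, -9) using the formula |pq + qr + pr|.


Step 1: Compute pq + qr + pr.
pq = 3*(-5) = -15
qr = (-5)*(-9) = 45
pr = 3*(-9) = -27
pq + qr + pr = -15 + 45 + (-27) = 3
Step 2: Take absolute value.
det(P(3,-5,-9)) = |3| = 3

3


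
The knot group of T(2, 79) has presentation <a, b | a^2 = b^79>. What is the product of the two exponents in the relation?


The relation is a^2 = b^79.
Product of exponents = 2 * 79
= 158

158


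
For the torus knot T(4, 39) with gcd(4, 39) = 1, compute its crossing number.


For a torus knot T(p, q) with gcd(p,q)=1,
the crossing number is min(p*(q-1), q*(p-1)).
p*(q-1) = 4*38 = 152
q*(p-1) = 39*3 = 117
min(152, 117) = 117

117


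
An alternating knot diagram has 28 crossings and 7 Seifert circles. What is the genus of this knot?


For alternating knots, g = (c - s + 1)/2.
= (28 - 7 + 1)/2
= 22/2 = 11

11


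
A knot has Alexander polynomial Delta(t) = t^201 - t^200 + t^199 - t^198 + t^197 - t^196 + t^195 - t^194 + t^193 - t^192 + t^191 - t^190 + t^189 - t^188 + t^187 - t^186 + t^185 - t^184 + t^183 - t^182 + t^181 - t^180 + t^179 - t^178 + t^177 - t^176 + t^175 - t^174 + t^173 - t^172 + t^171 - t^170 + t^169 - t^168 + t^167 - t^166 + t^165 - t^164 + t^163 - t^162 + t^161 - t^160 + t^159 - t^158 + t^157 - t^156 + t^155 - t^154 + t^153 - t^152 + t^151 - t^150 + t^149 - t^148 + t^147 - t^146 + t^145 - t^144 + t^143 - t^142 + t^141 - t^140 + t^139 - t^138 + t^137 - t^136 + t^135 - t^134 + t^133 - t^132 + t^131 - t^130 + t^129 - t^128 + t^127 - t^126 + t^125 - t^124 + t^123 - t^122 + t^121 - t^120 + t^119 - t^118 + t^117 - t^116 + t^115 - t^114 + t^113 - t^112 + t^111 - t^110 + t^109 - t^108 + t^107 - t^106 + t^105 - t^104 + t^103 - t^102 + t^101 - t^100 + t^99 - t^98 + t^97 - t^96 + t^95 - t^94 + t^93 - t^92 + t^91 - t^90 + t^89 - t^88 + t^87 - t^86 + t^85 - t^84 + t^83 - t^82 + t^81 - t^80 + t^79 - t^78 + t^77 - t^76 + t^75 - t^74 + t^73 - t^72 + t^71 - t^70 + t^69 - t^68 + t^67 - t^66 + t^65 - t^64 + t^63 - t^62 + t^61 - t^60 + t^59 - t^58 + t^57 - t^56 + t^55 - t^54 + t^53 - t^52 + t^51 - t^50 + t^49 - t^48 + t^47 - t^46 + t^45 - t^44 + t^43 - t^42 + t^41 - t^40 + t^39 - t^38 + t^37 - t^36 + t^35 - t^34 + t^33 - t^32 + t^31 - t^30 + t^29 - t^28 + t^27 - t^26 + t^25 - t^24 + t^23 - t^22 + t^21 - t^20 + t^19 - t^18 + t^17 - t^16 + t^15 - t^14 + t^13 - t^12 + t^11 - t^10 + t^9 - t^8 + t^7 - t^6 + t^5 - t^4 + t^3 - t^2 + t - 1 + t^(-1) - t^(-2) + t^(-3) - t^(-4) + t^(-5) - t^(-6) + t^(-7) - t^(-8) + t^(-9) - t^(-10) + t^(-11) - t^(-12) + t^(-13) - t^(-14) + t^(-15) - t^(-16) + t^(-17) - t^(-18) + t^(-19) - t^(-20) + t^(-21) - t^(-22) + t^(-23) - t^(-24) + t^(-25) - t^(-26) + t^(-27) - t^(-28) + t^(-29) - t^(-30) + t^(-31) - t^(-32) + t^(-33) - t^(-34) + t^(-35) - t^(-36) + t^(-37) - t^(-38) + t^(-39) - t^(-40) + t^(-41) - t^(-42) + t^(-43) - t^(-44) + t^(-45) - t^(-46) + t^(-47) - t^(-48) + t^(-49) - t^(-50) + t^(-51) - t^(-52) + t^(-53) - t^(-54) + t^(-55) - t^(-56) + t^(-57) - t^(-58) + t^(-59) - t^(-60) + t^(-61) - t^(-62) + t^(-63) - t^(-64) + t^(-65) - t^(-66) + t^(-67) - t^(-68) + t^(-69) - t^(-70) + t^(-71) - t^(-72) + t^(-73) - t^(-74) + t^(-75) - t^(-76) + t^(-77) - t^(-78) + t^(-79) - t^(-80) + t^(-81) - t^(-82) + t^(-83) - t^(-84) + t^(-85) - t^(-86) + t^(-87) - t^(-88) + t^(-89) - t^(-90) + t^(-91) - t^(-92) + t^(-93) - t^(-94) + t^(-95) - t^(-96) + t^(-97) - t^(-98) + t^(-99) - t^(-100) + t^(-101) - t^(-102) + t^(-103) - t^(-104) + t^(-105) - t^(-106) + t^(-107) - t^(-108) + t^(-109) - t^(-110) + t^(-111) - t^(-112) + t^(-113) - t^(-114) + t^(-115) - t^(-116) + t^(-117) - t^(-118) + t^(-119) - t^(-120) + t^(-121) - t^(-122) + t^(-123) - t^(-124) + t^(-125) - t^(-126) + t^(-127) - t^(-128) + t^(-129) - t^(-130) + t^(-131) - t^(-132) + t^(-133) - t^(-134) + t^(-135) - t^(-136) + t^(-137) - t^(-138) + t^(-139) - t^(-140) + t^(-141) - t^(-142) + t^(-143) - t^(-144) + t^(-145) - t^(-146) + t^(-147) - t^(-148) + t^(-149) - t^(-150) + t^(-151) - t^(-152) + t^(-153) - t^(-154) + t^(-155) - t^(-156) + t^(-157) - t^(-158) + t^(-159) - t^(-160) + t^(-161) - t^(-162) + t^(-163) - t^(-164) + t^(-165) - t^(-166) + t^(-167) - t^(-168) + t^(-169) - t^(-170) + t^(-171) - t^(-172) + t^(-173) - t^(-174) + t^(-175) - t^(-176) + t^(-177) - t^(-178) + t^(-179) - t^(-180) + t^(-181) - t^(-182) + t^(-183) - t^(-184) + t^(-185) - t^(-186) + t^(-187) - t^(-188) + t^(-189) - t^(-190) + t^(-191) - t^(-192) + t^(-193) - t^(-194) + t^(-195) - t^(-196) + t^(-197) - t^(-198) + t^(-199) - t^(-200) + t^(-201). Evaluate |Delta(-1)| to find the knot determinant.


Step 1: The polynomial has 403 terms with alternating signs, exponents from 201 down to -201.
Step 2: Substitute t = -1. The i-th term has coefficient (-1)^i and exponent (m-i),
  so its value is (-1)^i * (-1)^(m-i) = (-1)^m = -1 for every i.
Step 3: All 403 terms equal -1, so Delta(-1) = 403 * (-1) = -403
Step 4: |Delta(-1)| = 403

403


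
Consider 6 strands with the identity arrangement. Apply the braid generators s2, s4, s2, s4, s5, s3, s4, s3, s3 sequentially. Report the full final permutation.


Starting with identity [1, 2, 3, 4, 5, 6].
Apply generators in sequence:
  After s2: [1, 3, 2, 4, 5, 6]
  After s4: [1, 3, 2, 5, 4, 6]
  After s2: [1, 2, 3, 5, 4, 6]
  After s4: [1, 2, 3, 4, 5, 6]
  After s5: [1, 2, 3, 4, 6, 5]
  After s3: [1, 2, 4, 3, 6, 5]
  After s4: [1, 2, 4, 6, 3, 5]
  After s3: [1, 2, 6, 4, 3, 5]
  After s3: [1, 2, 4, 6, 3, 5]
Final permutation: [1, 2, 4, 6, 3, 5]

[1, 2, 4, 6, 3, 5]


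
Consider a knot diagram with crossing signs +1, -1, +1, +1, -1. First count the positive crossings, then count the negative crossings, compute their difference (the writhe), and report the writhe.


Step 1: Count positive crossings (+1).
Positive crossings: 3
Step 2: Count negative crossings (-1).
Negative crossings: 2
Step 3: Writhe = (positive) - (negative)
w = 3 - 2 = 1
Step 4: |w| = 1, and w is positive

1


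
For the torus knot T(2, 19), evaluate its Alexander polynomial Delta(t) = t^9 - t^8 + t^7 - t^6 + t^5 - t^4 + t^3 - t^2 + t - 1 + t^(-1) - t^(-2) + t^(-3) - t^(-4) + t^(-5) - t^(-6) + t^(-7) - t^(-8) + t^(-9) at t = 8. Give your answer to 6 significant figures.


Substituting t = 8 into Delta(t) = t^9 - t^8 + t^7 - t^6 + t^5 - t^4 + t^3 - t^2 + t - 1 + t^(-1) - t^(-2) + t^(-3) - t^(-4) + t^(-5) - t^(-6) + t^(-7) - t^(-8) + t^(-9):
Term values: (134217728) + (-16777216) + (2097152) + (-262144) + (32768) + (-4096) + (512) + (-64) + (8) + (-1) + (0.125) + (-0.015625) + (0.00195312) + (-0.000244141) + (3.05176e-05) + (-3.8147e-06) + (4.76837e-07) + (-5.96046e-08) + (7.45058e-09)
Sum = 119304647.1
Rounded to 6 significant figures: 1.19305e+08

1.19305e+08


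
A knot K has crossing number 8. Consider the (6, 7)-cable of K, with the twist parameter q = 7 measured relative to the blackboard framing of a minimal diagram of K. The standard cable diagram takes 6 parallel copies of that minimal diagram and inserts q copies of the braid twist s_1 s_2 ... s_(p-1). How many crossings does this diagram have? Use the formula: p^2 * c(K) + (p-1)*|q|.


Step 1: Each of the c(K) crossings of the companion diagram becomes p*p = p^2 crossings among the p parallel strands, and each of the |q| twists s_1 s_2 ... s_(p-1) adds (p-1) crossings.
  Crossings = p^2 * c(K) + (p-1)*|q|
Step 2: = 6^2 * 8 + (6-1)*7
Step 3: = 36*8 + 5*7
Step 4: = 288 + 35 = 323

323


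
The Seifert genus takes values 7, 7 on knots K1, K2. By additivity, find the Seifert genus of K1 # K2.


The Seifert genus is additive under connected sum.
Seifert genus(K1 # K2) = (7) + (7)
= 14

14


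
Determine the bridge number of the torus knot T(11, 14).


The bridge number of T(p,q) is min(p,q).
min(11, 14) = 11

11


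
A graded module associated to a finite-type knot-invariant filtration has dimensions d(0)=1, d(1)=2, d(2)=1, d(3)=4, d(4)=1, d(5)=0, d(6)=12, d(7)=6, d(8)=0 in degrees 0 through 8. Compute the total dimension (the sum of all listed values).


Total dimension = d(0) + d(1) + ... + d(8)
= 1 + 2 + 1 + 4 + 1 + 0 + 12 + 6 + 0
= 27

27


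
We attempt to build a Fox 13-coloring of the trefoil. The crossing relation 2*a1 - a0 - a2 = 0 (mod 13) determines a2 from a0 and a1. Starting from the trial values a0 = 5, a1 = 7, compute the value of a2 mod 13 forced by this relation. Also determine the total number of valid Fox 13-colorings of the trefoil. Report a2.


Step 1: Apply the given crossing relation 2*a1 - a0 - a2 = 0 (mod 13).
  a2 = 2*a1 - a0 mod 13
  a2 = 2*7 - 5 mod 13
  a2 = 14 - 5 mod 13
  a2 = 9 mod 13 = 9
Step 2: The trefoil has determinant 3.
  Number of Fox p-colorings (p prime) is p^2 if p = 3, else p.
  Since 13 does not divide 3, only trivial (constant) colorings exist.
  (So the trial a0 = 5, a1 = 7 with a0 != a1 does NOT extend to a valid coloring of the whole trefoil: the other two crossing relations require 3*(a1 - a0) = 0 (mod 13), which fails.)
  Total colorings = 13
Step 3: a2 = 9, total Fox 13-colorings = 13

9


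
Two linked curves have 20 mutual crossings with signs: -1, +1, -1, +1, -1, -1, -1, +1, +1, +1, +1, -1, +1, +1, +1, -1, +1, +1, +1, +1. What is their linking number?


Step 1: Count positive crossings: 13
Step 2: Count negative crossings: 7
Step 3: Sum of signs = 13 - 7 = 6
Step 4: Linking number = sum/2 = 6/2 = 3

3


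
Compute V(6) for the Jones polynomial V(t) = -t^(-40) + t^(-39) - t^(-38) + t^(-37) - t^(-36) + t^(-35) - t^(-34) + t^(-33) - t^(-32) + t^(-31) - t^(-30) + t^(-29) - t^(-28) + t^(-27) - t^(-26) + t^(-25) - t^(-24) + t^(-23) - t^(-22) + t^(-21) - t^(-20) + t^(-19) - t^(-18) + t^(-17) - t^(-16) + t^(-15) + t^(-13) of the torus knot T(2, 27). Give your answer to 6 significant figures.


Substituting t = 6 into V(t) = -t^(-40) + t^(-39) - t^(-38) + t^(-37) - t^(-36) + t^(-35) - t^(-34) + t^(-33) - t^(-32) + t^(-31) - t^(-30) + t^(-29) - t^(-28) + t^(-27) - t^(-26) + t^(-25) - t^(-24) + t^(-23) - t^(-22) + t^(-21) - t^(-20) + t^(-19) - t^(-18) + t^(-17) - t^(-16) + t^(-15) + t^(-13):
  (-)t^(-40) = -7.48083e-32
  (+)t^(-39) = 4.4885e-31
  (-)t^(-38) = -2.6931e-30
  (+)t^(-37) = 1.61586e-29
  (-)t^(-36) = -9.69516e-29
  (+)t^(-35) = 5.8171e-28
  (-)t^(-34) = -3.49026e-27
  (+)t^(-33) = 2.09415e-26
  (-)t^(-32) = -1.25649e-25
  (+)t^(-31) = 7.53896e-25
  (-)t^(-30) = -4.52337e-24
  (+)t^(-29) = 2.71402e-23
  (-)t^(-28) = -1.62841e-22
  (+)t^(-27) = 9.77049e-22
  (-)t^(-26) = -5.86229e-21
  (+)t^(-25) = 3.51738e-20
  (-)t^(-24) = -2.11043e-19
  (+)t^(-23) = 1.26626e-18
  (-)t^(-22) = -7.59753e-18
  (+)t^(-21) = 4.55852e-17
  (-)t^(-20) = -2.73511e-16
  (+)t^(-19) = 1.64107e-15
  (-)t^(-18) = -9.8464e-15
  (+)t^(-17) = 5.90784e-14
  (-)t^(-16) = -3.5447e-13
  (+)t^(-15) = 2.12682e-12
  (+)t^(-13) = 7.65656e-11
Sum = (-7.48083e-32) + (4.4885e-31) + (-2.6931e-30) + (1.61586e-29) + (-9.69516e-29) + (5.8171e-28) + (-3.49026e-27) + (2.09415e-26) + (-1.25649e-25) + (7.53896e-25) + (-4.52337e-24) + (2.71402e-23) + (-1.62841e-22) + (9.77049e-22) + (-5.86229e-21) + (3.51738e-20) + (-2.11043e-19) + (1.26626e-18) + (-7.59753e-18) + (4.55852e-17) + (-2.73511e-16) + (1.64107e-15) + (-9.8464e-15) + (5.90784e-14) + (-3.5447e-13) + (2.12682e-12) + (7.65656e-11)
= 7.838860037e-11
Rounded to 6 significant figures: 7.83886e-11

7.83886e-11


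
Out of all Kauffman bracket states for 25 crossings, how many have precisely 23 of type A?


We choose which 23 of 25 crossings get A-smoothings.
C(25, 23) = 25! / (23! * 2!)
= 300

300


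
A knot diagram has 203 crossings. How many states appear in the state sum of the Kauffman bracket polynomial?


Each crossing contributes 2 choices (A-smoothing or B-smoothing).
Total states = 2^203 = 12855504354071922204335696738729300820177623950262342682411008

12855504354071922204335696738729300820177623950262342682411008


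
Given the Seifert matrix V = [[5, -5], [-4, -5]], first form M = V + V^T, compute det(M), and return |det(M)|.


Step 1: Form V + V^T where V = [[5, -5], [-4, -5]]
  V^T = [[5, -4], [-5, -5]]
  V + V^T = [[10, -9], [-9, -10]]
Step 2: det(V + V^T) = 10*(-10) - (-9)*(-9)
  = -100 - 81 = -181
Step 3: Knot determinant = |det(V + V^T)| = |-181| = 181

181


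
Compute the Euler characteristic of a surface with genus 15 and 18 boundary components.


chi = 2 - 2g - b
= 2 - 2*15 - 18
= 2 - 30 - 18 = -46

-46


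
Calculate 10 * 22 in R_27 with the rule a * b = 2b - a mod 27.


10 * 22 = 2*22 - 10 mod 27
= 44 - 10 mod 27
= 34 mod 27 = 7

7


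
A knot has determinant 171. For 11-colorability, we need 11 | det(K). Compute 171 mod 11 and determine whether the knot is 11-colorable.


Step 1: A knot is p-colorable if and only if p divides its determinant.
Step 2: Compute 171 mod 11.
171 = 15 * 11 + 6
Step 3: 171 mod 11 = 6
Step 4: The knot is 11-colorable: no

6


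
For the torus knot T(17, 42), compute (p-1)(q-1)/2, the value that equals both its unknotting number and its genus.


For a torus knot T(p,q), both the unknotting number and genus equal (p-1)(q-1)/2.
= (17-1)(42-1)/2
= 16*41/2
= 656/2 = 328

328


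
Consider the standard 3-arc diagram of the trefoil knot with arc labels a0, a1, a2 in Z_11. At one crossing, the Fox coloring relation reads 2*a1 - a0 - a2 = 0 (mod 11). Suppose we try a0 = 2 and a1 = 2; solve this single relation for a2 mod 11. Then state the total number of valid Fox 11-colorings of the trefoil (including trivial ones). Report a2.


Step 1: Apply the given crossing relation 2*a1 - a0 - a2 = 0 (mod 11).
  a2 = 2*a1 - a0 mod 11
  a2 = 2*2 - 2 mod 11
  a2 = 4 - 2 mod 11
  a2 = 2 mod 11 = 2
Step 2: The trefoil has determinant 3.
  Number of Fox p-colorings (p prime) is p^2 if p = 3, else p.
  Since 11 does not divide 3, only trivial (constant) colorings exist.
  (Here a0 = a1 = a2 = 2, the constant coloring, which is valid.)
  Total colorings = 11
Step 3: a2 = 2, total Fox 11-colorings = 11

2


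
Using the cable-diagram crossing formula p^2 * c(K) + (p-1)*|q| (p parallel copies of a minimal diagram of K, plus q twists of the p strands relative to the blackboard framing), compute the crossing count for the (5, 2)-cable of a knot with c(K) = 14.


Step 1: Each of the c(K) crossings of the companion diagram becomes p*p = p^2 crossings among the p parallel strands, and each of the |q| twists s_1 s_2 ... s_(p-1) adds (p-1) crossings.
  Crossings = p^2 * c(K) + (p-1)*|q|
Step 2: = 5^2 * 14 + (5-1)*2
Step 3: = 25*14 + 4*2
Step 4: = 350 + 8 = 358

358


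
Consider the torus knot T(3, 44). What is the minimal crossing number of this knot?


For a torus knot T(p, q) with gcd(p,q)=1,
the crossing number is min(p*(q-1), q*(p-1)).
p*(q-1) = 3*43 = 129
q*(p-1) = 44*2 = 88
min(129, 88) = 88

88


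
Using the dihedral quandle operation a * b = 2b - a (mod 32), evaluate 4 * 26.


4 * 26 = 2*26 - 4 mod 32
= 52 - 4 mod 32
= 48 mod 32 = 16

16


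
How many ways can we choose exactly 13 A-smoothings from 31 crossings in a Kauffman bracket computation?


We choose which 13 of 31 crossings get A-smoothings.
C(31, 13) = 31! / (13! * 18!)
= 206253075

206253075
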